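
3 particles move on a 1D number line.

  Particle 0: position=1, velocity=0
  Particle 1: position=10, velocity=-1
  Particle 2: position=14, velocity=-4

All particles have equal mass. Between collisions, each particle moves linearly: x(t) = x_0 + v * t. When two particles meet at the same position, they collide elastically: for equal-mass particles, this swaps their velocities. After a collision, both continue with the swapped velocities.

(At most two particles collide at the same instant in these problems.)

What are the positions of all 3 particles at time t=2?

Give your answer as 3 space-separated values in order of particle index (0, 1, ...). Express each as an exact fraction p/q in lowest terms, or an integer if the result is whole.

Collision at t=4/3: particles 1 and 2 swap velocities; positions: p0=1 p1=26/3 p2=26/3; velocities now: v0=0 v1=-4 v2=-1
Advance to t=2 (no further collisions before then); velocities: v0=0 v1=-4 v2=-1; positions = 1 6 8

Answer: 1 6 8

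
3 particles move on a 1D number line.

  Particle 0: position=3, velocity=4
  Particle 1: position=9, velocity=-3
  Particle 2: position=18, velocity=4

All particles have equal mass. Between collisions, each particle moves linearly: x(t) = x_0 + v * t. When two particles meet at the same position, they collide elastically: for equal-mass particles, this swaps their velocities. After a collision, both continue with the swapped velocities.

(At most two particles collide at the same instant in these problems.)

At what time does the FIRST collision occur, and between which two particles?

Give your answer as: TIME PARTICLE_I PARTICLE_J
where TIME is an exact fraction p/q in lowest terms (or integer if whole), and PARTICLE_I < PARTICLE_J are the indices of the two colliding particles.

Answer: 6/7 0 1

Derivation:
Pair (0,1): pos 3,9 vel 4,-3 -> gap=6, closing at 7/unit, collide at t=6/7
Pair (1,2): pos 9,18 vel -3,4 -> not approaching (rel speed -7 <= 0)
Earliest collision: t=6/7 between 0 and 1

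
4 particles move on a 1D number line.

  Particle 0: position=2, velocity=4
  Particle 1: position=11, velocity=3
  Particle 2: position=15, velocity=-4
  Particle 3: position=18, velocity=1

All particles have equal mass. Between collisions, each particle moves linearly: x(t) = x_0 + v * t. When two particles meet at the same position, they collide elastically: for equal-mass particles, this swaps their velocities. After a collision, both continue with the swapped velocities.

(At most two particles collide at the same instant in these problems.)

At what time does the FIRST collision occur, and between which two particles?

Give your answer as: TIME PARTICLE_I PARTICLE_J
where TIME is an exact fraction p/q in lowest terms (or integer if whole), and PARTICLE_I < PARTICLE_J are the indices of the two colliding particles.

Answer: 4/7 1 2

Derivation:
Pair (0,1): pos 2,11 vel 4,3 -> gap=9, closing at 1/unit, collide at t=9
Pair (1,2): pos 11,15 vel 3,-4 -> gap=4, closing at 7/unit, collide at t=4/7
Pair (2,3): pos 15,18 vel -4,1 -> not approaching (rel speed -5 <= 0)
Earliest collision: t=4/7 between 1 and 2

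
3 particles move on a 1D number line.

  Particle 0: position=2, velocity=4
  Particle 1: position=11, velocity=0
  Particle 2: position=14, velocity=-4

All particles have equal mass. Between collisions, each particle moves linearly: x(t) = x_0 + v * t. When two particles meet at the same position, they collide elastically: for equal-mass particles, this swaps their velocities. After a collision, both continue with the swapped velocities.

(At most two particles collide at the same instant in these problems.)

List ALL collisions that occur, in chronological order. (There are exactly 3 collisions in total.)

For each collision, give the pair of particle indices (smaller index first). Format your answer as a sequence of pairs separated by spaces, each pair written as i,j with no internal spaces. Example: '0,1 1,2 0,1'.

Answer: 1,2 0,1 1,2

Derivation:
Collision at t=3/4: particles 1 and 2 swap velocities; positions: p0=5 p1=11 p2=11; velocities now: v0=4 v1=-4 v2=0
Collision at t=3/2: particles 0 and 1 swap velocities; positions: p0=8 p1=8 p2=11; velocities now: v0=-4 v1=4 v2=0
Collision at t=9/4: particles 1 and 2 swap velocities; positions: p0=5 p1=11 p2=11; velocities now: v0=-4 v1=0 v2=4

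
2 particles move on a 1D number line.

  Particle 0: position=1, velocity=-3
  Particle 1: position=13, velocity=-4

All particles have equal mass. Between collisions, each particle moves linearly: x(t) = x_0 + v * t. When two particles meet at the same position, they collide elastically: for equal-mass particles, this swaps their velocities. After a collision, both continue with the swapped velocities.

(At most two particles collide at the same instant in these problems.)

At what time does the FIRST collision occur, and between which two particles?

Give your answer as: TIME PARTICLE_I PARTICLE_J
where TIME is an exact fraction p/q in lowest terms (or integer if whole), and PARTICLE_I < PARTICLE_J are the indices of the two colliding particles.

Answer: 12 0 1

Derivation:
Pair (0,1): pos 1,13 vel -3,-4 -> gap=12, closing at 1/unit, collide at t=12
Earliest collision: t=12 between 0 and 1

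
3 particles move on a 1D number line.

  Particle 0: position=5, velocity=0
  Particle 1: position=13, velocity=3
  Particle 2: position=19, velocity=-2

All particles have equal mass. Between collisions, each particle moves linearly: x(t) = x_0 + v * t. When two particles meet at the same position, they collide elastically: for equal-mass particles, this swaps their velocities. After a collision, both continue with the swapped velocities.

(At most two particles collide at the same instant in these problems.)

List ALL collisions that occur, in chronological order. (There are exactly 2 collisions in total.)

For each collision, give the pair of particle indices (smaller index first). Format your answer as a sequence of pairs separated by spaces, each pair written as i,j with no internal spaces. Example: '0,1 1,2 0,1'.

Answer: 1,2 0,1

Derivation:
Collision at t=6/5: particles 1 and 2 swap velocities; positions: p0=5 p1=83/5 p2=83/5; velocities now: v0=0 v1=-2 v2=3
Collision at t=7: particles 0 and 1 swap velocities; positions: p0=5 p1=5 p2=34; velocities now: v0=-2 v1=0 v2=3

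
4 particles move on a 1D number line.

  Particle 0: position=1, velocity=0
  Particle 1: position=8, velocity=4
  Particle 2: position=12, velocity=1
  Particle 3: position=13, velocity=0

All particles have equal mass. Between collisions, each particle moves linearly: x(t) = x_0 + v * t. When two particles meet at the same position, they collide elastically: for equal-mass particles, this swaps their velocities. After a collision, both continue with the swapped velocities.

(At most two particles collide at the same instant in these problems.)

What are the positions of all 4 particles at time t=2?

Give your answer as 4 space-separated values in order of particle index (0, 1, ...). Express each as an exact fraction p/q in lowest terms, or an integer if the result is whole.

Answer: 1 13 14 16

Derivation:
Collision at t=1: particles 2 and 3 swap velocities; positions: p0=1 p1=12 p2=13 p3=13; velocities now: v0=0 v1=4 v2=0 v3=1
Collision at t=5/4: particles 1 and 2 swap velocities; positions: p0=1 p1=13 p2=13 p3=53/4; velocities now: v0=0 v1=0 v2=4 v3=1
Collision at t=4/3: particles 2 and 3 swap velocities; positions: p0=1 p1=13 p2=40/3 p3=40/3; velocities now: v0=0 v1=0 v2=1 v3=4
Advance to t=2 (no further collisions before then); velocities: v0=0 v1=0 v2=1 v3=4; positions = 1 13 14 16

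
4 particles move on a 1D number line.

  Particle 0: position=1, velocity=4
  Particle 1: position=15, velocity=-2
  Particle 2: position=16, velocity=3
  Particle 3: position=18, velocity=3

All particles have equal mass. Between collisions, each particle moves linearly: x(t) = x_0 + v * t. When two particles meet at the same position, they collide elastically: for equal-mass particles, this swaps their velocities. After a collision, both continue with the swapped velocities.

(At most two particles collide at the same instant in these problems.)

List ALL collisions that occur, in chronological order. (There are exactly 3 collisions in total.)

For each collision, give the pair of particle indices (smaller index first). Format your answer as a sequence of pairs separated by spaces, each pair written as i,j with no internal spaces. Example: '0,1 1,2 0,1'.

Answer: 0,1 1,2 2,3

Derivation:
Collision at t=7/3: particles 0 and 1 swap velocities; positions: p0=31/3 p1=31/3 p2=23 p3=25; velocities now: v0=-2 v1=4 v2=3 v3=3
Collision at t=15: particles 1 and 2 swap velocities; positions: p0=-15 p1=61 p2=61 p3=63; velocities now: v0=-2 v1=3 v2=4 v3=3
Collision at t=17: particles 2 and 3 swap velocities; positions: p0=-19 p1=67 p2=69 p3=69; velocities now: v0=-2 v1=3 v2=3 v3=4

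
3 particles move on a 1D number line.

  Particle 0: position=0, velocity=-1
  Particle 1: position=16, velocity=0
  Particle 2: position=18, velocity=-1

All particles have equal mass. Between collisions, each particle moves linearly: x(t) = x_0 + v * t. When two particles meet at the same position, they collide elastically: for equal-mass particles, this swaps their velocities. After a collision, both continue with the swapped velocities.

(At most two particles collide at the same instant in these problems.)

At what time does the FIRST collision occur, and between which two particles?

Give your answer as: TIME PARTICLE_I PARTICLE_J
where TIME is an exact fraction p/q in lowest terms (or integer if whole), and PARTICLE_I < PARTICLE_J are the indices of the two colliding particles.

Pair (0,1): pos 0,16 vel -1,0 -> not approaching (rel speed -1 <= 0)
Pair (1,2): pos 16,18 vel 0,-1 -> gap=2, closing at 1/unit, collide at t=2
Earliest collision: t=2 between 1 and 2

Answer: 2 1 2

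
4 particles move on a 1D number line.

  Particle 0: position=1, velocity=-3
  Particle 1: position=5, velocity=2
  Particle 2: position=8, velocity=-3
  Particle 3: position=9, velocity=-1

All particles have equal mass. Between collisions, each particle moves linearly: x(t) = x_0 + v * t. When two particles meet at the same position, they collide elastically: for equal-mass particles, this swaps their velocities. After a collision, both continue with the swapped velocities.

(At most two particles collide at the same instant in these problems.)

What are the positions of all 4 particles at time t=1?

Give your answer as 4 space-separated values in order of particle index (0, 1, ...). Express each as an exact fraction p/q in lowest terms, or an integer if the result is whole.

Collision at t=3/5: particles 1 and 2 swap velocities; positions: p0=-4/5 p1=31/5 p2=31/5 p3=42/5; velocities now: v0=-3 v1=-3 v2=2 v3=-1
Advance to t=1 (no further collisions before then); velocities: v0=-3 v1=-3 v2=2 v3=-1; positions = -2 5 7 8

Answer: -2 5 7 8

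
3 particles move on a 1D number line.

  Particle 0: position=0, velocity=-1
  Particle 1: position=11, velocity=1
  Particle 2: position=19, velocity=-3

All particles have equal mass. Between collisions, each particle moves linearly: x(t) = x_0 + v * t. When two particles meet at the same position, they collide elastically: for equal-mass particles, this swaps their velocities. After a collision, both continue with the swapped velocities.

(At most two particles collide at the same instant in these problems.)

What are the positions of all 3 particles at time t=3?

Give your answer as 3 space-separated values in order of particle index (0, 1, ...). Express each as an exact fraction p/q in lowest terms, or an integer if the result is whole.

Answer: -3 10 14

Derivation:
Collision at t=2: particles 1 and 2 swap velocities; positions: p0=-2 p1=13 p2=13; velocities now: v0=-1 v1=-3 v2=1
Advance to t=3 (no further collisions before then); velocities: v0=-1 v1=-3 v2=1; positions = -3 10 14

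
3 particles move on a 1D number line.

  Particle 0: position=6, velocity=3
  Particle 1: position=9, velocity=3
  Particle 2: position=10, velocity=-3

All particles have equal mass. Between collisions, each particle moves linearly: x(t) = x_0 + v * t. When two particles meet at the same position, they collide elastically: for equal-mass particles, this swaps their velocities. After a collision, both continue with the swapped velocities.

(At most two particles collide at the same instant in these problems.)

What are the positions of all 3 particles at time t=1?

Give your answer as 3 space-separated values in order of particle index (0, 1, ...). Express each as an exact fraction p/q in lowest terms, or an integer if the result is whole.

Collision at t=1/6: particles 1 and 2 swap velocities; positions: p0=13/2 p1=19/2 p2=19/2; velocities now: v0=3 v1=-3 v2=3
Collision at t=2/3: particles 0 and 1 swap velocities; positions: p0=8 p1=8 p2=11; velocities now: v0=-3 v1=3 v2=3
Advance to t=1 (no further collisions before then); velocities: v0=-3 v1=3 v2=3; positions = 7 9 12

Answer: 7 9 12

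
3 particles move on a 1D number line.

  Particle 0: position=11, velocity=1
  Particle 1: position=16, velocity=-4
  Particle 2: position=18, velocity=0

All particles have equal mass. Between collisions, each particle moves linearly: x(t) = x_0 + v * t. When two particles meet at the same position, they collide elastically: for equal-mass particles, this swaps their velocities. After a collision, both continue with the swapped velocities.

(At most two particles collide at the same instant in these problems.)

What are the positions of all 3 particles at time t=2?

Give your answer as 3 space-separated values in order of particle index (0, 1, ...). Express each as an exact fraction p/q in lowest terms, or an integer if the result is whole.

Answer: 8 13 18

Derivation:
Collision at t=1: particles 0 and 1 swap velocities; positions: p0=12 p1=12 p2=18; velocities now: v0=-4 v1=1 v2=0
Advance to t=2 (no further collisions before then); velocities: v0=-4 v1=1 v2=0; positions = 8 13 18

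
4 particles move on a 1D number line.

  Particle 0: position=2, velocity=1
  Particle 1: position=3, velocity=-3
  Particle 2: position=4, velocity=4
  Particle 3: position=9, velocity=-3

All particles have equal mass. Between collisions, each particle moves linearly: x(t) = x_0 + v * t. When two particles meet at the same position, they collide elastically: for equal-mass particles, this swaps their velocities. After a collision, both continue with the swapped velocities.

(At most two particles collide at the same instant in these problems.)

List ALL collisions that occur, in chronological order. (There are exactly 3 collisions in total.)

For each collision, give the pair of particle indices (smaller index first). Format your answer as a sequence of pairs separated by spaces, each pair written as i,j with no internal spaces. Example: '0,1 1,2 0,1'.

Answer: 0,1 2,3 1,2

Derivation:
Collision at t=1/4: particles 0 and 1 swap velocities; positions: p0=9/4 p1=9/4 p2=5 p3=33/4; velocities now: v0=-3 v1=1 v2=4 v3=-3
Collision at t=5/7: particles 2 and 3 swap velocities; positions: p0=6/7 p1=19/7 p2=48/7 p3=48/7; velocities now: v0=-3 v1=1 v2=-3 v3=4
Collision at t=7/4: particles 1 and 2 swap velocities; positions: p0=-9/4 p1=15/4 p2=15/4 p3=11; velocities now: v0=-3 v1=-3 v2=1 v3=4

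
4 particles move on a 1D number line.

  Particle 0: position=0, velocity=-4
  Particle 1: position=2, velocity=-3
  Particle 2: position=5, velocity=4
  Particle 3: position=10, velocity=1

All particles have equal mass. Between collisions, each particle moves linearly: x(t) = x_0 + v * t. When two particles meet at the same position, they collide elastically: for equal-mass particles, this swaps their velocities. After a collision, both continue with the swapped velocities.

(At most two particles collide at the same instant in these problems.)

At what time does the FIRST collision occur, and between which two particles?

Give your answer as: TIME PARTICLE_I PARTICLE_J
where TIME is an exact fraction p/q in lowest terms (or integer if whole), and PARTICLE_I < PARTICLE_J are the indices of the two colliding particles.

Answer: 5/3 2 3

Derivation:
Pair (0,1): pos 0,2 vel -4,-3 -> not approaching (rel speed -1 <= 0)
Pair (1,2): pos 2,5 vel -3,4 -> not approaching (rel speed -7 <= 0)
Pair (2,3): pos 5,10 vel 4,1 -> gap=5, closing at 3/unit, collide at t=5/3
Earliest collision: t=5/3 between 2 and 3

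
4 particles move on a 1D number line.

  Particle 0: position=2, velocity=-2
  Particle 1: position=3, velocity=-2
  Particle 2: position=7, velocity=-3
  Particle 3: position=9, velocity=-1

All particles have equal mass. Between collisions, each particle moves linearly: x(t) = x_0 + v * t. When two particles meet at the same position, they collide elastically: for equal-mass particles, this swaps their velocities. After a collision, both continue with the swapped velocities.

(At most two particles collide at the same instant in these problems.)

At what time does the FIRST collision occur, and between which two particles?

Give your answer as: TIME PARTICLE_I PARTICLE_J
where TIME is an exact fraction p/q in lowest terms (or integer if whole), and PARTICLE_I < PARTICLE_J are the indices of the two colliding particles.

Pair (0,1): pos 2,3 vel -2,-2 -> not approaching (rel speed 0 <= 0)
Pair (1,2): pos 3,7 vel -2,-3 -> gap=4, closing at 1/unit, collide at t=4
Pair (2,3): pos 7,9 vel -3,-1 -> not approaching (rel speed -2 <= 0)
Earliest collision: t=4 between 1 and 2

Answer: 4 1 2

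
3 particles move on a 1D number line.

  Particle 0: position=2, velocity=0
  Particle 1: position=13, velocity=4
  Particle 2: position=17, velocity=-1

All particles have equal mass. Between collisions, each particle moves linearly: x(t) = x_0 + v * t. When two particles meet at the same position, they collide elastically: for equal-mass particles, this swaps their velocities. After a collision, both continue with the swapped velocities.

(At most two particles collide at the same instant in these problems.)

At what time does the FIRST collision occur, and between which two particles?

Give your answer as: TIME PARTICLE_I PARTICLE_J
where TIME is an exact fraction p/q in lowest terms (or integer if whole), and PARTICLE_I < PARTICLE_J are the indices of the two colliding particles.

Answer: 4/5 1 2

Derivation:
Pair (0,1): pos 2,13 vel 0,4 -> not approaching (rel speed -4 <= 0)
Pair (1,2): pos 13,17 vel 4,-1 -> gap=4, closing at 5/unit, collide at t=4/5
Earliest collision: t=4/5 between 1 and 2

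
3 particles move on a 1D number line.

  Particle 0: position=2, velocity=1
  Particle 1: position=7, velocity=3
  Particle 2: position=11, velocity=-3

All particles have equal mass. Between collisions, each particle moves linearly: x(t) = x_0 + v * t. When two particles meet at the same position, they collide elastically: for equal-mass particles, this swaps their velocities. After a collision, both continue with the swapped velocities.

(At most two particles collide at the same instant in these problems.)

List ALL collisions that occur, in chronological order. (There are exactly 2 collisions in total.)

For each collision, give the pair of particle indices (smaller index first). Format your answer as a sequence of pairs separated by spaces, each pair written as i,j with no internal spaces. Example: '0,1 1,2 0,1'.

Collision at t=2/3: particles 1 and 2 swap velocities; positions: p0=8/3 p1=9 p2=9; velocities now: v0=1 v1=-3 v2=3
Collision at t=9/4: particles 0 and 1 swap velocities; positions: p0=17/4 p1=17/4 p2=55/4; velocities now: v0=-3 v1=1 v2=3

Answer: 1,2 0,1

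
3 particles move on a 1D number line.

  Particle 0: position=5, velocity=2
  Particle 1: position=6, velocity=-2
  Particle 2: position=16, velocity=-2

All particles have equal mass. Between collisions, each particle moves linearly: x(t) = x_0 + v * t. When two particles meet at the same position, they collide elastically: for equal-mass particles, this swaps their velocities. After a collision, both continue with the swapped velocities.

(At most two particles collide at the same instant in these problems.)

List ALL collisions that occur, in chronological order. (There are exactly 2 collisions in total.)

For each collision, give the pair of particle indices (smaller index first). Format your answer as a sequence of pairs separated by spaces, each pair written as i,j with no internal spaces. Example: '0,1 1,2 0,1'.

Answer: 0,1 1,2

Derivation:
Collision at t=1/4: particles 0 and 1 swap velocities; positions: p0=11/2 p1=11/2 p2=31/2; velocities now: v0=-2 v1=2 v2=-2
Collision at t=11/4: particles 1 and 2 swap velocities; positions: p0=1/2 p1=21/2 p2=21/2; velocities now: v0=-2 v1=-2 v2=2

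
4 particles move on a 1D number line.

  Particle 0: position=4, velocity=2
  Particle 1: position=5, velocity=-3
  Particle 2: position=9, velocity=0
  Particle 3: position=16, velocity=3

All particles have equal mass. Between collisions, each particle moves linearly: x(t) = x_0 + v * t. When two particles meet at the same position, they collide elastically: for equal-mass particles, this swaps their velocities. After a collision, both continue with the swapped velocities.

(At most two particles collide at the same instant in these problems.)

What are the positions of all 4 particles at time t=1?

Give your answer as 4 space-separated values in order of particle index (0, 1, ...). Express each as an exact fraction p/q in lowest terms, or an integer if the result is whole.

Answer: 2 6 9 19

Derivation:
Collision at t=1/5: particles 0 and 1 swap velocities; positions: p0=22/5 p1=22/5 p2=9 p3=83/5; velocities now: v0=-3 v1=2 v2=0 v3=3
Advance to t=1 (no further collisions before then); velocities: v0=-3 v1=2 v2=0 v3=3; positions = 2 6 9 19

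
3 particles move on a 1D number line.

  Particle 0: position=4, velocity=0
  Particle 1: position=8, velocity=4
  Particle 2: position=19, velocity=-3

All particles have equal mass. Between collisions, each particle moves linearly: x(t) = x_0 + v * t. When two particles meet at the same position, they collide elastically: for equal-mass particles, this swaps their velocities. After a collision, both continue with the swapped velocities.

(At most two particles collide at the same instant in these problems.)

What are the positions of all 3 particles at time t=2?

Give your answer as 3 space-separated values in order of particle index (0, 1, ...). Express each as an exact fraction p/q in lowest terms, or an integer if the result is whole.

Collision at t=11/7: particles 1 and 2 swap velocities; positions: p0=4 p1=100/7 p2=100/7; velocities now: v0=0 v1=-3 v2=4
Advance to t=2 (no further collisions before then); velocities: v0=0 v1=-3 v2=4; positions = 4 13 16

Answer: 4 13 16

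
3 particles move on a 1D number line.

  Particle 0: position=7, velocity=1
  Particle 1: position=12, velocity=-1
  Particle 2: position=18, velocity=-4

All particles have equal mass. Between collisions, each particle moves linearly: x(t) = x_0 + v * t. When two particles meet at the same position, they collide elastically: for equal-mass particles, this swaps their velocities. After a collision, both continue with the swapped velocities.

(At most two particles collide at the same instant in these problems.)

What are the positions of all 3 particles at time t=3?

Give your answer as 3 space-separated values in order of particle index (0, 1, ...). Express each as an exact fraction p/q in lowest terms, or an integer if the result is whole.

Answer: 6 9 10

Derivation:
Collision at t=2: particles 1 and 2 swap velocities; positions: p0=9 p1=10 p2=10; velocities now: v0=1 v1=-4 v2=-1
Collision at t=11/5: particles 0 and 1 swap velocities; positions: p0=46/5 p1=46/5 p2=49/5; velocities now: v0=-4 v1=1 v2=-1
Collision at t=5/2: particles 1 and 2 swap velocities; positions: p0=8 p1=19/2 p2=19/2; velocities now: v0=-4 v1=-1 v2=1
Advance to t=3 (no further collisions before then); velocities: v0=-4 v1=-1 v2=1; positions = 6 9 10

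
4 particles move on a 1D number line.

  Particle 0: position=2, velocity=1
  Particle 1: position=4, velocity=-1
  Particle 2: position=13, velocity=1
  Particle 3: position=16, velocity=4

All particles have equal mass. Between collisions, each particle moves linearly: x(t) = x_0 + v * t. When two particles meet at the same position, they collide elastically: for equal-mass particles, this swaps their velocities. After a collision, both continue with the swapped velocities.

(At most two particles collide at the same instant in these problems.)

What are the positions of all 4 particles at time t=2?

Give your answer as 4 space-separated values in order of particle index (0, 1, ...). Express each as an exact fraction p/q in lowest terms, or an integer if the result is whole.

Collision at t=1: particles 0 and 1 swap velocities; positions: p0=3 p1=3 p2=14 p3=20; velocities now: v0=-1 v1=1 v2=1 v3=4
Advance to t=2 (no further collisions before then); velocities: v0=-1 v1=1 v2=1 v3=4; positions = 2 4 15 24

Answer: 2 4 15 24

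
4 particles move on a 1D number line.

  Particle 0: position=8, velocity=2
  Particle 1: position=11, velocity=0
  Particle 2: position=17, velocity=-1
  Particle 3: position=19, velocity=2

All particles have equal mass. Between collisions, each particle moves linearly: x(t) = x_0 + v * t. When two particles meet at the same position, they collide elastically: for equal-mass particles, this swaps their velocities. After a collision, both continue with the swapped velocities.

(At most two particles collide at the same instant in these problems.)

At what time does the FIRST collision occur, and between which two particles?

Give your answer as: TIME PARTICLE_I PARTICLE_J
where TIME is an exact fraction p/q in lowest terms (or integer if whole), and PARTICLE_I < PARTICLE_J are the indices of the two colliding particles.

Pair (0,1): pos 8,11 vel 2,0 -> gap=3, closing at 2/unit, collide at t=3/2
Pair (1,2): pos 11,17 vel 0,-1 -> gap=6, closing at 1/unit, collide at t=6
Pair (2,3): pos 17,19 vel -1,2 -> not approaching (rel speed -3 <= 0)
Earliest collision: t=3/2 between 0 and 1

Answer: 3/2 0 1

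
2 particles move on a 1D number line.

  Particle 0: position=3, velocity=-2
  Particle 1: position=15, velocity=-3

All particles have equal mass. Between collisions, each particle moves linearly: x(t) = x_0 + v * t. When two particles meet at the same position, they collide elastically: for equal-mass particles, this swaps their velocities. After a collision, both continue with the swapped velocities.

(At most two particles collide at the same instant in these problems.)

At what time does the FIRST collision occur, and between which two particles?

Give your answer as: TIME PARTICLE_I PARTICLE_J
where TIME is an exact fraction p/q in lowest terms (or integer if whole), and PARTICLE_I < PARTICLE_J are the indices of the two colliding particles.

Answer: 12 0 1

Derivation:
Pair (0,1): pos 3,15 vel -2,-3 -> gap=12, closing at 1/unit, collide at t=12
Earliest collision: t=12 between 0 and 1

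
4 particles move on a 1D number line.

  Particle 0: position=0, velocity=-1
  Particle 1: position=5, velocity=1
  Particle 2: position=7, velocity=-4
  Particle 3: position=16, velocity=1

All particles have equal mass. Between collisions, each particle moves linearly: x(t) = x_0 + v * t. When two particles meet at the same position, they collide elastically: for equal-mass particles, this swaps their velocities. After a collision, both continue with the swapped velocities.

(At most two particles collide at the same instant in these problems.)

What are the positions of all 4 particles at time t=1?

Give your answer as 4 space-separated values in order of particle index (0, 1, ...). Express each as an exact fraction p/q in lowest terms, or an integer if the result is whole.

Answer: -1 3 6 17

Derivation:
Collision at t=2/5: particles 1 and 2 swap velocities; positions: p0=-2/5 p1=27/5 p2=27/5 p3=82/5; velocities now: v0=-1 v1=-4 v2=1 v3=1
Advance to t=1 (no further collisions before then); velocities: v0=-1 v1=-4 v2=1 v3=1; positions = -1 3 6 17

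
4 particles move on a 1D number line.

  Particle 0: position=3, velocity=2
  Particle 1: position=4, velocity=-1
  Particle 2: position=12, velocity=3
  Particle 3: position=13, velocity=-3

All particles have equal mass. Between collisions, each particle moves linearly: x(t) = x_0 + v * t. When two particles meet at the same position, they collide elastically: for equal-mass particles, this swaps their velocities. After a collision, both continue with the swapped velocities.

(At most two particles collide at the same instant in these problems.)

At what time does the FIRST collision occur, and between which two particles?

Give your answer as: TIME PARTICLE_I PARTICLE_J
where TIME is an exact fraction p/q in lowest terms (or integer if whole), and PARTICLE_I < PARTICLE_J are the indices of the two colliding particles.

Pair (0,1): pos 3,4 vel 2,-1 -> gap=1, closing at 3/unit, collide at t=1/3
Pair (1,2): pos 4,12 vel -1,3 -> not approaching (rel speed -4 <= 0)
Pair (2,3): pos 12,13 vel 3,-3 -> gap=1, closing at 6/unit, collide at t=1/6
Earliest collision: t=1/6 between 2 and 3

Answer: 1/6 2 3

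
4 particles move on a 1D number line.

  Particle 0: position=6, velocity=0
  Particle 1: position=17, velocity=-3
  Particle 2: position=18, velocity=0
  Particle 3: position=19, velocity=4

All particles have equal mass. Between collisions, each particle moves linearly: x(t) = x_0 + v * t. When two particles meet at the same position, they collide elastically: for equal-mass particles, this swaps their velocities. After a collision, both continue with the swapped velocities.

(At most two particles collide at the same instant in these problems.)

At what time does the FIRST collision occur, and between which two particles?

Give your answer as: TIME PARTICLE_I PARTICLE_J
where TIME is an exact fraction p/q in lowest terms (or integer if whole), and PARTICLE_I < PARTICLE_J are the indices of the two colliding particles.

Pair (0,1): pos 6,17 vel 0,-3 -> gap=11, closing at 3/unit, collide at t=11/3
Pair (1,2): pos 17,18 vel -3,0 -> not approaching (rel speed -3 <= 0)
Pair (2,3): pos 18,19 vel 0,4 -> not approaching (rel speed -4 <= 0)
Earliest collision: t=11/3 between 0 and 1

Answer: 11/3 0 1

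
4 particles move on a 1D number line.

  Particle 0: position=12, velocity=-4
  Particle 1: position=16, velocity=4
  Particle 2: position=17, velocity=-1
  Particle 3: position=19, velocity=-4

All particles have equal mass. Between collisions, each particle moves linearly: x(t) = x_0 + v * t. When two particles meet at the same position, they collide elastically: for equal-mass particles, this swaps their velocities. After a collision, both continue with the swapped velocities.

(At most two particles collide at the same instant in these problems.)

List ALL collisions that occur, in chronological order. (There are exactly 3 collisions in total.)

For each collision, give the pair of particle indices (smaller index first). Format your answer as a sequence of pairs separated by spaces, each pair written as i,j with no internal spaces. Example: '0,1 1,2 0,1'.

Answer: 1,2 2,3 1,2

Derivation:
Collision at t=1/5: particles 1 and 2 swap velocities; positions: p0=56/5 p1=84/5 p2=84/5 p3=91/5; velocities now: v0=-4 v1=-1 v2=4 v3=-4
Collision at t=3/8: particles 2 and 3 swap velocities; positions: p0=21/2 p1=133/8 p2=35/2 p3=35/2; velocities now: v0=-4 v1=-1 v2=-4 v3=4
Collision at t=2/3: particles 1 and 2 swap velocities; positions: p0=28/3 p1=49/3 p2=49/3 p3=56/3; velocities now: v0=-4 v1=-4 v2=-1 v3=4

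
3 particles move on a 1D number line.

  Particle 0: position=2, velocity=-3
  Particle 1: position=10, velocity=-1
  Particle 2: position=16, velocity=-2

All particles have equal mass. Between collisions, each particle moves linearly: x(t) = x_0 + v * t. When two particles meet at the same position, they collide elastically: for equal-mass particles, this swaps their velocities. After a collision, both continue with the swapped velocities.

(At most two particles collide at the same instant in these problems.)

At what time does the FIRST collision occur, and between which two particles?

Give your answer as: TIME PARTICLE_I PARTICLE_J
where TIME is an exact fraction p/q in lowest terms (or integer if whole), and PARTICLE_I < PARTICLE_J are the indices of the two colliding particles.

Pair (0,1): pos 2,10 vel -3,-1 -> not approaching (rel speed -2 <= 0)
Pair (1,2): pos 10,16 vel -1,-2 -> gap=6, closing at 1/unit, collide at t=6
Earliest collision: t=6 between 1 and 2

Answer: 6 1 2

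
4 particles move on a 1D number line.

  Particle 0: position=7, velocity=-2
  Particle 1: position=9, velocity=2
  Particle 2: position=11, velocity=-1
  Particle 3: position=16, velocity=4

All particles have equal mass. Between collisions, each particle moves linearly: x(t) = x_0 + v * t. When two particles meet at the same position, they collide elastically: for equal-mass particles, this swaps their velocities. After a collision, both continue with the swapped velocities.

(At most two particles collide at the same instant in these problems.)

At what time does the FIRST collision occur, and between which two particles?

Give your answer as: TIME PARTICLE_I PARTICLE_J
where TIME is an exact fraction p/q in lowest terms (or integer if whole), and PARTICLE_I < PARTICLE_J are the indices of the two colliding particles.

Pair (0,1): pos 7,9 vel -2,2 -> not approaching (rel speed -4 <= 0)
Pair (1,2): pos 9,11 vel 2,-1 -> gap=2, closing at 3/unit, collide at t=2/3
Pair (2,3): pos 11,16 vel -1,4 -> not approaching (rel speed -5 <= 0)
Earliest collision: t=2/3 between 1 and 2

Answer: 2/3 1 2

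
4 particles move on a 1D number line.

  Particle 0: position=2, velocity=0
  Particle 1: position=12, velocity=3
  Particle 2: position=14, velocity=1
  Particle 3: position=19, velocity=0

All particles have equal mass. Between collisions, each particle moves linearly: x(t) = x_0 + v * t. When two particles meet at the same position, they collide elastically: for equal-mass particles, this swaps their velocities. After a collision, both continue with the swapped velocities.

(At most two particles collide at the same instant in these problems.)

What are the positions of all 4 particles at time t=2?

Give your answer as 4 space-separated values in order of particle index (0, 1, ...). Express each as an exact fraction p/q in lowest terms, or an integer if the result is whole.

Collision at t=1: particles 1 and 2 swap velocities; positions: p0=2 p1=15 p2=15 p3=19; velocities now: v0=0 v1=1 v2=3 v3=0
Advance to t=2 (no further collisions before then); velocities: v0=0 v1=1 v2=3 v3=0; positions = 2 16 18 19

Answer: 2 16 18 19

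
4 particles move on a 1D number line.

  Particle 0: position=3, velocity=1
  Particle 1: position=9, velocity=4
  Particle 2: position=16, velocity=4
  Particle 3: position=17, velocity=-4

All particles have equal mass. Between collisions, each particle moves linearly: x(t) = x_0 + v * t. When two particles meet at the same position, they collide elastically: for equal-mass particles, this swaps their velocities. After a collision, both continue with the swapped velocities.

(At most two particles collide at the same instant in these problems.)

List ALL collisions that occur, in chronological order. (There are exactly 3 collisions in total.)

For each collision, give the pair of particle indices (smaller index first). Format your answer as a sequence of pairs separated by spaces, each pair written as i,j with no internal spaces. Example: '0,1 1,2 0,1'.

Collision at t=1/8: particles 2 and 3 swap velocities; positions: p0=25/8 p1=19/2 p2=33/2 p3=33/2; velocities now: v0=1 v1=4 v2=-4 v3=4
Collision at t=1: particles 1 and 2 swap velocities; positions: p0=4 p1=13 p2=13 p3=20; velocities now: v0=1 v1=-4 v2=4 v3=4
Collision at t=14/5: particles 0 and 1 swap velocities; positions: p0=29/5 p1=29/5 p2=101/5 p3=136/5; velocities now: v0=-4 v1=1 v2=4 v3=4

Answer: 2,3 1,2 0,1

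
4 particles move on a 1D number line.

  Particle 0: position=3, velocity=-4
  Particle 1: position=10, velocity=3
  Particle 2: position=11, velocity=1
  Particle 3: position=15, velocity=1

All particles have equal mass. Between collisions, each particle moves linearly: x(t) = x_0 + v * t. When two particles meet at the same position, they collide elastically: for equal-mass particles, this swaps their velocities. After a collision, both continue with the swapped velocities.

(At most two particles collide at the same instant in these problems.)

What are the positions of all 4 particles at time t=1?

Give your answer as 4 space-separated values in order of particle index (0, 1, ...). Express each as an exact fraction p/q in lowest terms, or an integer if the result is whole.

Answer: -1 12 13 16

Derivation:
Collision at t=1/2: particles 1 and 2 swap velocities; positions: p0=1 p1=23/2 p2=23/2 p3=31/2; velocities now: v0=-4 v1=1 v2=3 v3=1
Advance to t=1 (no further collisions before then); velocities: v0=-4 v1=1 v2=3 v3=1; positions = -1 12 13 16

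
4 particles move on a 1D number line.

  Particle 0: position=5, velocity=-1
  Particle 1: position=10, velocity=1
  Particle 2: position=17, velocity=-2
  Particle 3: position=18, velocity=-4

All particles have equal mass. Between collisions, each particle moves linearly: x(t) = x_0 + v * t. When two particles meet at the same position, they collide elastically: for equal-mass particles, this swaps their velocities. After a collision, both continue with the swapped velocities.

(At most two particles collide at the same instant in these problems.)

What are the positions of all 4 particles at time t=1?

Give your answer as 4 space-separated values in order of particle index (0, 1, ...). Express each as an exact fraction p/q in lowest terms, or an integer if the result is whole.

Collision at t=1/2: particles 2 and 3 swap velocities; positions: p0=9/2 p1=21/2 p2=16 p3=16; velocities now: v0=-1 v1=1 v2=-4 v3=-2
Advance to t=1 (no further collisions before then); velocities: v0=-1 v1=1 v2=-4 v3=-2; positions = 4 11 14 15

Answer: 4 11 14 15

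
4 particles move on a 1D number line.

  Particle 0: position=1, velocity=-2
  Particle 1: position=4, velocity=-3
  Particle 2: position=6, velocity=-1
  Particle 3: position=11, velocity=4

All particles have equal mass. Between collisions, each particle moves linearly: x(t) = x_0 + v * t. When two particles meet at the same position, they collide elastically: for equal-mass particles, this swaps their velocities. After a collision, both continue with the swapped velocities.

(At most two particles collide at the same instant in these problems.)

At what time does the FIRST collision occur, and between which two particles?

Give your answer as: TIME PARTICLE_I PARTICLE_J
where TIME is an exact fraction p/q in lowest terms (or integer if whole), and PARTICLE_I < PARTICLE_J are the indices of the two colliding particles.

Pair (0,1): pos 1,4 vel -2,-3 -> gap=3, closing at 1/unit, collide at t=3
Pair (1,2): pos 4,6 vel -3,-1 -> not approaching (rel speed -2 <= 0)
Pair (2,3): pos 6,11 vel -1,4 -> not approaching (rel speed -5 <= 0)
Earliest collision: t=3 between 0 and 1

Answer: 3 0 1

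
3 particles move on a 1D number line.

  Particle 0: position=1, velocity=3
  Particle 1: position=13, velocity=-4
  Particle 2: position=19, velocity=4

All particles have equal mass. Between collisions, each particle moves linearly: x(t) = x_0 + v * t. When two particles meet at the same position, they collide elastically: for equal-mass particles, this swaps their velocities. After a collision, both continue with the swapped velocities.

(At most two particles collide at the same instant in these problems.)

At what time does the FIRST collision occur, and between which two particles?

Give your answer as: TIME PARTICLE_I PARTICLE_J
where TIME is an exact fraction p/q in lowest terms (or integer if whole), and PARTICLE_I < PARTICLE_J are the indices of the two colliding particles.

Pair (0,1): pos 1,13 vel 3,-4 -> gap=12, closing at 7/unit, collide at t=12/7
Pair (1,2): pos 13,19 vel -4,4 -> not approaching (rel speed -8 <= 0)
Earliest collision: t=12/7 between 0 and 1

Answer: 12/7 0 1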